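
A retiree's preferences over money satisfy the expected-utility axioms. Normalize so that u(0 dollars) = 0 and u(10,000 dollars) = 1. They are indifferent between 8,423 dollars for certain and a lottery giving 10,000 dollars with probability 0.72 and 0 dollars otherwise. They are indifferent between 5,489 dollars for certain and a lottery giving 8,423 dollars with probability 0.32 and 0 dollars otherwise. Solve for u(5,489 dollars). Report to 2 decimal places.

0.23

First, u(8,423 dollars) = 0.72·u(10,000 dollars) + 0.28·u(0 dollars) = 0.72.
Then u(5,489 dollars) = 0.32·u(8,423 dollars) + 0.68·u(0 dollars) = 0.32·0.72 + 0.68·0.00 = 0.2304.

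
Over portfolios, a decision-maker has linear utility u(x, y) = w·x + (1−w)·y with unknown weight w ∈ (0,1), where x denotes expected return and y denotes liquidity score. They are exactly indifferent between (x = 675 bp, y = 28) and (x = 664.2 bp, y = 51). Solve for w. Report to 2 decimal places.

w = 0.68

Indifference: w·675 + (1−w)·28 = w·664.2 + (1−w)·51.
w·(675−664.2) = (1−w)·(51−28), i.e. w·10.8 = (1−w)·23.
So w/(1−w) = 23/10.8 = 2.1296, giving w = 23/(10.8+23) = 0.68.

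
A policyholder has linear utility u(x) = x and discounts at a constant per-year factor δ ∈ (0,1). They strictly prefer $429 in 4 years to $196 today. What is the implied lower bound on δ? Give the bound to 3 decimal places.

Under u(x) = x this choice says 196 < δ^4·429.
Dividing by 429: δ^4 > 0.45688. Both sides are positive, so the 4th root keeps the direction.
δ > 0.45688^(1/4) = 0.822.

δ > 0.822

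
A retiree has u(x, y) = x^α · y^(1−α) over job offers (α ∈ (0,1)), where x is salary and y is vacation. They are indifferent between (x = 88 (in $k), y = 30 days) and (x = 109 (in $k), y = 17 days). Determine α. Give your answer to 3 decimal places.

α ≈ 0.726

Set the two utilities equal: 88^α·30^(1−α) = 109^α·17^(1−α).
Taking logs: α·ln 88 + (1−α)·ln 30 = α·ln 109 + (1−α)·ln 17, i.e. α·-0.214011 = (1−α)·-0.567984.
With A = -0.214011 and B = -0.567984: α·A = (1−α)·B, so α = B/(A+B) = -0.567984/-0.781995 ≈ 0.726.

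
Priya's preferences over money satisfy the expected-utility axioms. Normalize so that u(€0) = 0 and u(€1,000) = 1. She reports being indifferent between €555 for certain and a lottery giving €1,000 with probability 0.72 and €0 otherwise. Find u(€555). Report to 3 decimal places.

u(€555) equals the lottery's expected utility: 0.72·1 + 0.28·0 = 0.72.

0.720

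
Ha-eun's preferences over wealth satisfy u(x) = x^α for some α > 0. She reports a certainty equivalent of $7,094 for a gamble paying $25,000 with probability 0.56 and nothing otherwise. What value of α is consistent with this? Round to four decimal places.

α ≈ 0.4603

EU(lottery) = 0.56·25000^α + 0.44·0 = 0.56·25000^α.
Indifference: 7094^α = 0.56·25000^α, so (7094/25000)^α = 0.56.
Take logs: α = ln 0.56 / ln(7094/25000) ≈ 0.460310.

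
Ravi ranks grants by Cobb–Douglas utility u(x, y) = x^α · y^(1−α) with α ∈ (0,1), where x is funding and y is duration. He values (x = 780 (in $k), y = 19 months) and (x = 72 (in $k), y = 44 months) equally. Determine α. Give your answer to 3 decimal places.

α ≈ 0.261

Set the two utilities equal: 780^α·19^(1−α) = 72^α·44^(1−α).
(780/72)^α = (44/19)^(1−α); take logs: α·ln(780/72) = (1−α)·ln(44/19), i.e. α·2.382628 = (1−α)·0.839751.
Thus α·(3.222379) = 0.839751, so α = 0.839751/3.222379 ≈ 0.261.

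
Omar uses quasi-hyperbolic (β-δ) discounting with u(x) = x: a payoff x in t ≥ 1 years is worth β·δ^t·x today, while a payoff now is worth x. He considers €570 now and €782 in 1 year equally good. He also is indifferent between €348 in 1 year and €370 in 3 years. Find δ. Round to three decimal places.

δ ≈ 0.970

The second indifference involves only future payoffs, so β cancels: β·δ^1·348 = β·δ^3·370, giving δ^2 = 348/370 = 0.94054, so δ = 0.96981.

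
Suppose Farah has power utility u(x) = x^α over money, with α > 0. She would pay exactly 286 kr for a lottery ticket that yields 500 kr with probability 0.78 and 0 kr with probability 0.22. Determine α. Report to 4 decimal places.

α ≈ 0.4448

EU(lottery) = 0.78·500^α + 0.22·0 = 0.78·500^α.
Setting u(286) equal to that: 286^α = 0.78·500^α ⇒ (286/500)^α = 0.78.
α = ln(0.78) / ln(286/500) = -0.2484614/-0.5586163 ≈ 0.4448.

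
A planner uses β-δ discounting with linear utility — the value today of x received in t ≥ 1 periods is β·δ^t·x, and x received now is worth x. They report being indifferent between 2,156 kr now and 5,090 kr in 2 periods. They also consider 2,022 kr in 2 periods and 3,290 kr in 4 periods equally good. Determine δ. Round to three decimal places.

δ ≈ 0.784

From the later pair, β·δ^2·2022 = β·δ^4·3290; dividing through, δ^2 = 2022/3290 = 0.61459, so δ = 0.78396.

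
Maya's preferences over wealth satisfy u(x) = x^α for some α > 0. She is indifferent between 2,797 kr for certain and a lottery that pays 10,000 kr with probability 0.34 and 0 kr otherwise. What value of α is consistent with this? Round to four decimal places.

α ≈ 0.8468

The lottery's expected utility is 0.34·u(10000) + 0.66·u(0) = 0.34·10000^α (since u(0) = 0 for α > 0).
Equating: 2797^α = 0.34·10000^α, i.e. 0.2797^α = 0.34.
Take logs: α = ln 0.34 / ln(2797/10000) ≈ 0.846764.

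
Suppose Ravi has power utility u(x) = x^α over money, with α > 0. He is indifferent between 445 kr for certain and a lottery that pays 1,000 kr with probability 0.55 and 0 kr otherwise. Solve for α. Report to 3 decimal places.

Since u(0) = 0, the lottery's EU is 0.55·1000^α.
Indifference: 445^α = 0.55·1000^α, so (445/1000)^α = 0.55.
Taking logs: α·ln(445/1000) = ln(0.55), so α = -0.597837 / -0.809681 ≈ 0.738.

α ≈ 0.738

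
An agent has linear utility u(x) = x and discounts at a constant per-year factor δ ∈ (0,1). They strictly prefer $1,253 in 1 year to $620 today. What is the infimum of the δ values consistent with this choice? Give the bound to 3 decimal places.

Under u(x) = x this choice says 620 < δ·1253.
So δ > 620/1253 = 0.49481.

δ > 0.495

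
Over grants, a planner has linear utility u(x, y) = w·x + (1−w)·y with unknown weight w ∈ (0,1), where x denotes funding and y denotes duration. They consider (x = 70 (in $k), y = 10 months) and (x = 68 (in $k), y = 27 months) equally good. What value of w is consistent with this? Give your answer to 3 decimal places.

Indifference: w·70 + (1−w)·10 = w·68 + (1−w)·27.
Collecting terms: w·2 = (1−w)·17.
The marginal rate of substitution is 17/2, so w = 17/(2+17) = 0.895.

w = 0.895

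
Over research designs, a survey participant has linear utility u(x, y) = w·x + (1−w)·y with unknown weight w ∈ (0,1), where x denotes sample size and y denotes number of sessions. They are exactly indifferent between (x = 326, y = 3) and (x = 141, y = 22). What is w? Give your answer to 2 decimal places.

w = 0.09

Indifference: w·326 + (1−w)·3 = w·141 + (1−w)·22.
w·(326−141) = (1−w)·(22−3), i.e. w·185 = (1−w)·19.
So w/(1−w) = 19/185 = 0.1027, giving w = 19/(185+19) = 0.09.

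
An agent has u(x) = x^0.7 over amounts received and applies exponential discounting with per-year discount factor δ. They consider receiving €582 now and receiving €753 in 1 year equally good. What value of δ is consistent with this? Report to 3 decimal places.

δ ≈ 0.835

Indifference means u(582) = δ · u(753), so δ = u(582)/u(753).
With u(x) = x^0.7: δ = 582^0.7/753^0.7 = (582/753)^0.7 = 0.83501.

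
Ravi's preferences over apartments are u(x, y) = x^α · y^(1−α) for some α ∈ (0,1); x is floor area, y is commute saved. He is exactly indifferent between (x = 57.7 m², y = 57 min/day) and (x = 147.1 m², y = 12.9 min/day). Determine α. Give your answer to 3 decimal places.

The Cobb–Douglas utilities coincide, so 57.7^α·57^(1−α) = 147.1^α·12.9^(1−α).
(57.7/147.1)^α = (12.9/57)^(1−α); take logs: α·ln(57.7/147.1) = (1−α)·ln(12.9/57), i.e. α·-0.935855 = (1−α)·-1.485824.
Thus α·(-2.421679) = -1.485824, so α = -1.485824/-2.421679 ≈ 0.614.

α ≈ 0.614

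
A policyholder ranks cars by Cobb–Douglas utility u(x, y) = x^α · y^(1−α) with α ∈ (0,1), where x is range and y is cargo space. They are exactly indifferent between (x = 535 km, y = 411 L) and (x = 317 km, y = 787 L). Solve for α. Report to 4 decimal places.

The Cobb–Douglas utilities coincide, so 535^α·411^(1−α) = 317^α·787^(1−α).
Taking logs: α·ln 535 + (1−α)·ln 411 = α·ln 317 + (1−α)·ln 787, i.e. α·0.5233650 = (1−α)·0.6496350.
So α/(1−α) = (0.6496350)/(0.5233650) = 1.2412657, and α = 1.2412657/2.2412657 ≈ 0.5538.

α ≈ 0.5538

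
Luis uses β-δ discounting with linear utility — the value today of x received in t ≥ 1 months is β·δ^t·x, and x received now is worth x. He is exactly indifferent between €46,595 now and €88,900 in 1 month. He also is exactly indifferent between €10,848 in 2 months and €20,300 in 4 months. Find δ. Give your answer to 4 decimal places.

δ ≈ 0.7310

From the later pair, β·δ^2·10848 = β·δ^4·20300; dividing through, δ^2 = 10848/20300 = 0.53438, so δ = 0.73102.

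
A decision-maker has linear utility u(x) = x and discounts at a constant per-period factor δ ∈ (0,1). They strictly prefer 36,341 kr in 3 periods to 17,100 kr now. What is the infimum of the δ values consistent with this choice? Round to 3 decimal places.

δ > 0.778

Comparing present values: 17100 < δ^3·36341.
Dividing by 36341: δ^3 > 0.47054. Both sides are positive, so the cube root keeps the direction.
δ > 0.47054^(1/3) = 0.778.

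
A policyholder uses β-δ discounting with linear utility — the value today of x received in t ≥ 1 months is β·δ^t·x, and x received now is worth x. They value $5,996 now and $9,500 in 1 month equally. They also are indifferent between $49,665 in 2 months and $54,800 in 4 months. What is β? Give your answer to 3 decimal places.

β ≈ 0.663

From the later pair, β·δ^2·49665 = β·δ^4·54800; dividing through, δ^2 = 49665/54800 = 0.90630, so δ = 0.95200.
The first indifference: 5996 = β·δ·9500, so β = 5996/(δ·9500) = 5996/(0.95200·9500) ≈ 0.663.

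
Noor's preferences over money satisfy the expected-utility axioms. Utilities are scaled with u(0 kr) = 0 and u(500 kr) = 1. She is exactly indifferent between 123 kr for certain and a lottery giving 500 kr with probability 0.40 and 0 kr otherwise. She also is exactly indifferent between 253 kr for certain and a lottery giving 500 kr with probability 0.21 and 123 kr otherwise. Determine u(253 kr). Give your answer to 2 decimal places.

0.53

From the first indifference, u(123 kr) = 0.40·u(500 kr) + 0.60·u(0 kr) = 0.40·1 + 0.60·0 = 0.40.
Chaining: u(253 kr) = 0.21·1.00 + 0.79·0.40 = 0.5260.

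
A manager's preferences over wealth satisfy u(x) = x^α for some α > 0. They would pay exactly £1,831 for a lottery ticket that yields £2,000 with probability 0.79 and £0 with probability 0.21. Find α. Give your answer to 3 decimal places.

α ≈ 2.670

The lottery's expected utility is 0.79·u(2000) + 0.21·u(0) = 0.79·2000^α (since u(0) = 0 for α > 0).
Setting u(1831) equal to that: 1831^α = 0.79·2000^α ⇒ (1831/2000)^α = 0.79.
α = ln(0.79) / ln(1831/2000) = -0.235722/-0.088285 ≈ 2.670.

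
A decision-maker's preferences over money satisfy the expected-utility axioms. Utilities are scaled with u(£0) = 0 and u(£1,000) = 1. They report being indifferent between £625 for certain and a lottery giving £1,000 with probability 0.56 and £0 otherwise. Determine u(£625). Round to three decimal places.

0.560

The indifference gives u(£625) = 0.56·u(£1,000) + 0.44·u(£0) = 0.56·1 + 0.44·0 = 0.56.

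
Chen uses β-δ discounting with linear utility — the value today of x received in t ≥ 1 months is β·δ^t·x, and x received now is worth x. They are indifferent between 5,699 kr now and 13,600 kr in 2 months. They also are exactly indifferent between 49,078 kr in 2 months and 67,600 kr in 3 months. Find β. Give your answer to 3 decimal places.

Both payoffs in the second observation are in the future, so β drops out: δ^2·49078 = δ^3·67600 ⇒ δ = 49078/67600 = 0.72601.
The first indifference: 5699 = β·δ^2·13600, so β = 5699/(δ^2·13600) = 5699/(0.52708·13600) ≈ 0.795.

β ≈ 0.795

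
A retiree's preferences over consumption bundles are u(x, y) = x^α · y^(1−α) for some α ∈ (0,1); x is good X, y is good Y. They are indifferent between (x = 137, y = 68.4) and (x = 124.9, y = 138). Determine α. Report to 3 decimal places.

Indifference: 137^α · 68.4^(1−α) = 124.9^α · 138^(1−α).
Taking logs: α·ln 137 + (1−α)·ln 68.4 = α·ln 124.9 + (1−α)·ln 138, i.e. α·0.092468 = (1−α)·0.701881.
So α/(1−α) = (0.701881)/(0.092468) = 7.590529, and α = 7.590529/8.590529 ≈ 0.884.

α ≈ 0.884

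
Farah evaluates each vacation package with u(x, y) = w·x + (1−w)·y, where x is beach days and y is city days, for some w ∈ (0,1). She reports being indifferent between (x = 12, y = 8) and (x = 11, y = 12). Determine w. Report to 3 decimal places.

w = 0.800

u(12,8) = u(11,12) means w·12 + (1−w)·8 = w·11 + (1−w)·12.
Collecting terms: w·1 = (1−w)·4.
Hence w = 4/(1+4) = 4/5 = 0.800.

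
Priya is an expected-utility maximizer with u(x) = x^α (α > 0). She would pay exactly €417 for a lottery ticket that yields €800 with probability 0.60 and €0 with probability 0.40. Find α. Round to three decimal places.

The lottery's expected utility is 0.60·u(800) + 0.40·u(0) = 0.60·800^α (since u(0) = 0 for α > 0).
Indifference: 417^α = 0.60·800^α, so (417/800)^α = 0.60.
Take logs: α = ln 0.60 / ln(417/800) ≈ 0.78405.

α ≈ 0.784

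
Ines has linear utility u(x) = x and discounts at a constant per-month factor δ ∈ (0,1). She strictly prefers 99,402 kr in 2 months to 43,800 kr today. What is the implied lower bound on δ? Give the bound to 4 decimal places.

δ > 0.6638

Comparing present values: 43800 < δ^2·99402.
Hence δ^2 > 43800/99402 = 0.44063, and x ↦ x^(1/2) is increasing on (0,∞).
δ > (43800/99402)^(1/2) ≈ 0.6638.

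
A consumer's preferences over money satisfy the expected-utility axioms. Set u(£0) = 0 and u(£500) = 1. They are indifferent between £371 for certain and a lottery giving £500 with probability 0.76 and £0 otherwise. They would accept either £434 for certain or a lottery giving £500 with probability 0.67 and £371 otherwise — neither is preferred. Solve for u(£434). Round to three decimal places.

The first gamble pins u(£371): it must equal 0.76·1 + 0.24·0 = 0.76.
The second indifference gives u(£434) = 0.67·u(£500) + 0.33·u(£371) = 0.67·1.00 + 0.33·0.76 = 0.9208.

0.921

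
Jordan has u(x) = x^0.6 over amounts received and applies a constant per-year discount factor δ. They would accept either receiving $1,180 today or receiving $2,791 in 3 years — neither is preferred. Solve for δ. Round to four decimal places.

δ ≈ 0.8418

Equating discounted utilities: u(1180) = δ^3·u(2791) ⇒ δ^3 = u(1180)/u(2791).
With u(x) = x^0.6: δ^3 = 1180^0.6/2791^0.6 = (1180/2791)^0.6 = 0.59659.
Hence δ = (0.59659)^(1/3) = 0.841830.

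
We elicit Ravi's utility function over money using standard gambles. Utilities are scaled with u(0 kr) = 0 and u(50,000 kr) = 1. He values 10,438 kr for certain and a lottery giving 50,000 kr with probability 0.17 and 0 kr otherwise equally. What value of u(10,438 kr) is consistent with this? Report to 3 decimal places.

u(10,438 kr) equals the lottery's expected utility: 0.17·1 + 0.83·0 = 0.17.

0.170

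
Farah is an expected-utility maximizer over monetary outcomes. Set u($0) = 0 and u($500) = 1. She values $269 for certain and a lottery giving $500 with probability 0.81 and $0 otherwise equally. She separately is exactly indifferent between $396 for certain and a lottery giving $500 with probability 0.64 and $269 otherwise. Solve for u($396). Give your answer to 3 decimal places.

First, u($269) = 0.81·u($500) + 0.19·u($0) = 0.81.
Then u($396) = 0.64·u($500) + 0.36·u($269) = 0.64·1.00 + 0.36·0.81 = 0.9316.

0.932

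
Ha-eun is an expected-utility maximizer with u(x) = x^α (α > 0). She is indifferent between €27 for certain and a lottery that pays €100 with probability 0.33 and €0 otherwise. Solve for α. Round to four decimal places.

α ≈ 0.8467

The lottery's expected utility is 0.33·u(100) + 0.67·u(0) = 0.33·100^α (since u(0) = 0 for α > 0).
Indifference: 27^α = 0.33·100^α, so (27/100)^α = 0.33.
Take logs: α = ln 0.33 / ln(27/100) ≈ 0.846738.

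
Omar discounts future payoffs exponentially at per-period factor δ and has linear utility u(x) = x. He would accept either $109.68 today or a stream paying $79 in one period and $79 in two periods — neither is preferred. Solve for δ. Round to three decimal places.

δ ≈ 0.780

Equating present values: 109.68 = 79δ + 79δ².
Rearranged: 79δ² + 79δ − 109.68 = 0.
δ = (−79 + √(79² + 4·79·109.68)) / (2·79) = (−79 + √40899.88) / 158 ≈ 0.780.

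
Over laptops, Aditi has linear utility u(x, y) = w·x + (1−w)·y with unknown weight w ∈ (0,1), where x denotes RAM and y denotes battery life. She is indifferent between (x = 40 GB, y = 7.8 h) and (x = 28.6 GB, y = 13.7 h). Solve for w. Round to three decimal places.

w = 0.341

u(40,7.8) = u(28.6,13.7) means w·40 + (1−w)·7.8 = w·28.6 + (1−w)·13.7.
Rearranging, 11.4·w − 5.9·(1−w) = 0.
Hence w = 5.9/(11.4+5.9) = 5.9/17.3 = 0.341.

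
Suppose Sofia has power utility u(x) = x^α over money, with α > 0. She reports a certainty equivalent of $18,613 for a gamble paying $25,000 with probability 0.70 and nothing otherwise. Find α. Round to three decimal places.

α ≈ 1.209

EU(lottery) = 0.70·25000^α + 0.30·0 = 0.70·25000^α.
Setting u(18613) equal to that: 18613^α = 0.70·25000^α ⇒ (18613/25000)^α = 0.70.
α = ln(0.70) / ln(18613/25000) = -0.356675/-0.295016 ≈ 1.209.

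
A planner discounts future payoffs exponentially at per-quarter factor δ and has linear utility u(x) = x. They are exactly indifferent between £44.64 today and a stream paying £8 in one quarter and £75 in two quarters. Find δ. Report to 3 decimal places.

The stream is worth 8δ + 75δ² today, so 8δ + 75δ² = 44.64.
Rearranged: 75δ² + 8δ − 44.64 = 0.
The positive root is δ = [−8 + √(8² + 4·75·44.64)] / (2·75) = (−8 + 116.000)/150 ≈ 0.720.

δ ≈ 0.720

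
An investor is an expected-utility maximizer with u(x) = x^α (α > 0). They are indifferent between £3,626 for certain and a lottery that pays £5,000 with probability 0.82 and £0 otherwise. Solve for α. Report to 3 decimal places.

α ≈ 0.618

EU(lottery) = 0.82·5000^α + 0.18·0 = 0.82·5000^α.
Setting u(3626) equal to that: 3626^α = 0.82·5000^α ⇒ (3626/5000)^α = 0.82.
α = ln(0.82) / ln(3626/5000) = -0.198451/-0.321308 ≈ 0.618.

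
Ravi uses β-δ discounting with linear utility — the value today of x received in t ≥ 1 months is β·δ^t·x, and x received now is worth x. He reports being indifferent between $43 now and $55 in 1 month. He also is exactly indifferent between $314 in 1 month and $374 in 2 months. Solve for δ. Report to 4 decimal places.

δ ≈ 0.8396

From the later pair, β·δ^1·314 = β·δ^2·374; dividing through, δ = 314/374 = 0.83957.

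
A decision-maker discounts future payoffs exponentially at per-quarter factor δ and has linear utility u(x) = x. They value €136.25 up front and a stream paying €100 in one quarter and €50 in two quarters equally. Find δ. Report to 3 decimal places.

Equating present values: 136.25 = 100δ + 50δ².
Rearranged: 50δ² + 100δ − 136.25 = 0.
δ = (−100 + √(100² + 4·50·136.25)) / (2·50) = (−100 + √37250.00) / 100 ≈ 0.930.

δ ≈ 0.930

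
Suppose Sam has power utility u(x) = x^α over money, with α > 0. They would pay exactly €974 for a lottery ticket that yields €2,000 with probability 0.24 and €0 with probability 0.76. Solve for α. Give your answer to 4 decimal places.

The lottery's expected utility is 0.24·u(2000) + 0.76·u(0) = 0.24·2000^α (since u(0) = 0 for α > 0).
Setting u(974) equal to that: 974^α = 0.24·2000^α ⇒ (974/2000)^α = 0.24.
α = ln(0.24) / ln(974/2000) = -1.4271164/-0.7194912 ≈ 1.9835.

α ≈ 1.9835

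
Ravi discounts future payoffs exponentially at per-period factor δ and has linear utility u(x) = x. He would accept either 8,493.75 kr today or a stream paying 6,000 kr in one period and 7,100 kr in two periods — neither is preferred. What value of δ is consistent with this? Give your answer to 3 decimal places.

δ ≈ 0.750

The stream is worth 6000δ + 7100δ² today, so 6000δ + 7100δ² = 8493.75.
Rearranged: 7100δ² + 6000δ − 8493.75 = 0.
By the quadratic formula (taking the positive root), δ = (−6000 + √277222500.00) / 14200 ≈ 0.750.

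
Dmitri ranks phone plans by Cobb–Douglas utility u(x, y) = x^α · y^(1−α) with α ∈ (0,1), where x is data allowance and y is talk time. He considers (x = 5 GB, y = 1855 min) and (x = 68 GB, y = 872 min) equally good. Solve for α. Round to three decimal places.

α ≈ 0.224

The Cobb–Douglas utilities coincide, so 5^α·1855^(1−α) = 68^α·872^(1−α).
Taking logs: α·ln 5 + (1−α)·ln 1855 = α·ln 68 + (1−α)·ln 872, i.e. α·-2.610070 = (1−α)·-0.754851.
So α/(1−α) = (-0.754851)/(-2.610070) = 0.289207, and α = 0.289207/1.289207 ≈ 0.224.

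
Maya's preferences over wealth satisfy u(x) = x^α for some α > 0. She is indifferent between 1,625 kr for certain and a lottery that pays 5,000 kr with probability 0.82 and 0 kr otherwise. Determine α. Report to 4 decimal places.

Since u(0) = 0, the lottery's EU is 0.82·5000^α.
Equating: 1625^α = 0.82·5000^α, i.e. 0.3250^α = 0.82.
Take logs: α = ln 0.82 / ln(1625/5000) ≈ 0.176569.

α ≈ 0.1766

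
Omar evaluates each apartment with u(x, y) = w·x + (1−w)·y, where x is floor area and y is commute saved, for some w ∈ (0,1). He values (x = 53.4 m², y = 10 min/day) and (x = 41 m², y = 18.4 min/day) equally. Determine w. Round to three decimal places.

Indifference: w·53.4 + (1−w)·10 = w·41 + (1−w)·18.4.
Rearranging, 12.4·w − 8.4·(1−w) = 0.
So w/(1−w) = 8.4/12.4 = 0.6774, giving w = 8.4/(12.4+8.4) = 0.404.

w = 0.404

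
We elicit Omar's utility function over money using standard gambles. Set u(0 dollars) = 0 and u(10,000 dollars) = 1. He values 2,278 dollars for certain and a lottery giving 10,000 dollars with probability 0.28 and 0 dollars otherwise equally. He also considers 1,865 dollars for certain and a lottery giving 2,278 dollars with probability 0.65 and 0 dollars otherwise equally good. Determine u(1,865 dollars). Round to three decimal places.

0.182

First, u(2,278 dollars) = 0.28·u(10,000 dollars) + 0.72·u(0 dollars) = 0.28.
Then u(1,865 dollars) = 0.65·u(2,278 dollars) + 0.35·u(0 dollars) = 0.65·0.28 + 0.35·0.00 = 0.1820.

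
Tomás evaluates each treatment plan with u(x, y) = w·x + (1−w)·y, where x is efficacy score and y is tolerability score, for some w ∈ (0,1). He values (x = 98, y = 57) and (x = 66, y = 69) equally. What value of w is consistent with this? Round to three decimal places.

w = 0.273

Indifference: w·98 + (1−w)·57 = w·66 + (1−w)·69.
Rearranging, 32·w − 12·(1−w) = 0.
Hence w = 12/(32+12) = 12/44 = 0.273.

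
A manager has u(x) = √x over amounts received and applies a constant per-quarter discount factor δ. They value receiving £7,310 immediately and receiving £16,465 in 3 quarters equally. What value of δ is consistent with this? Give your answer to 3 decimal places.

δ ≈ 0.873

Indifference means u(7310) = δ^3 · u(16465), so δ^3 = u(7310)/u(16465).
With u(x) = √x: δ^3 = √7310/√16465 = √(7310/16465) = 0.66631.
So δ = 0.66631^(1/3) ≈ 0.873.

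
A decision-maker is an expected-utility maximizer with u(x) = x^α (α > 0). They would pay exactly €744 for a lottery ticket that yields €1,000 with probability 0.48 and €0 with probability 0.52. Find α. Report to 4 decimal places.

α ≈ 2.4820

The lottery's expected utility is 0.48·u(1000) + 0.52·u(0) = 0.48·1000^α (since u(0) = 0 for α > 0).
Setting u(744) equal to that: 744^α = 0.48·1000^α ⇒ (744/1000)^α = 0.48.
Take logs: α = ln 0.48 / ln(744/1000) ≈ 2.482022.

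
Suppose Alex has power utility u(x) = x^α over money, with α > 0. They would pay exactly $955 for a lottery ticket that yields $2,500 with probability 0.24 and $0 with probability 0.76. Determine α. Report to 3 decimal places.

α ≈ 1.483

EU(lottery) = 0.24·2500^α + 0.76·0 = 0.24·2500^α.
Equating: 955^α = 0.24·2500^α, i.e. 0.3820^α = 0.24.
Take logs: α = ln 0.24 / ln(955/2500) ≈ 1.48297.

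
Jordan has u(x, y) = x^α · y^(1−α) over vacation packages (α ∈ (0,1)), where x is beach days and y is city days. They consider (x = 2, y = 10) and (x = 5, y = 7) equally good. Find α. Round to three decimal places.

The Cobb–Douglas utilities coincide, so 2^α·10^(1−α) = 5^α·7^(1−α).
Rearrange to (2/5)^α = (7/10)^(1−α) and take logs: α·-0.916291 = (1−α)·-0.356675.
Thus α·(-1.272966) = -0.356675, so α = -0.356675/-1.272966 ≈ 0.280.

α ≈ 0.280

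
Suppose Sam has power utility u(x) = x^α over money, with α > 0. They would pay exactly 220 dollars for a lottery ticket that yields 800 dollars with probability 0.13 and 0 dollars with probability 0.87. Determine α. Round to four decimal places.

α ≈ 1.5804

Since u(0) = 0, the lottery's EU is 0.13·800^α.
Setting u(220) equal to that: 220^α = 0.13·800^α ⇒ (220/800)^α = 0.13.
α = ln(0.13) / ln(220/800) = -2.0402208/-1.2909842 ≈ 1.5804.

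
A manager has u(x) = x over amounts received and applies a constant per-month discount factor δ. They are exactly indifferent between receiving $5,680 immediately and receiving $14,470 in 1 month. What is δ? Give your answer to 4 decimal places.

δ ≈ 0.3925

Indifference means u(5680) = δ · u(14470), so δ = u(5680)/u(14470).
With u(x) = x: δ = 5680/14470 = 0.39254.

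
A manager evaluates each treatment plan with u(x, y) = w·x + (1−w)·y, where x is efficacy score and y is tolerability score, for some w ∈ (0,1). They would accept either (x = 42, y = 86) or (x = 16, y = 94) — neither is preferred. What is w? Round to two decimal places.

u(42,86) = u(16,94) means w·42 + (1−w)·86 = w·16 + (1−w)·94.
Collecting terms: w·26 = (1−w)·8.
So w/(1−w) = 8/26 = 0.3077, giving w = 8/(26+8) = 0.24.

w = 0.24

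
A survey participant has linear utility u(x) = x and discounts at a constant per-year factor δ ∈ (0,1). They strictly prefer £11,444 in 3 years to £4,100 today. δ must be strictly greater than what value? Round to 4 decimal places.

The preference means 4100 < δ^3·11444.
Dividing by 11444: δ^3 > 0.35827. Both sides are positive, so the cube root keeps the direction.
δ > (4100/11444)^(1/3) ≈ 0.7102.

δ > 0.7102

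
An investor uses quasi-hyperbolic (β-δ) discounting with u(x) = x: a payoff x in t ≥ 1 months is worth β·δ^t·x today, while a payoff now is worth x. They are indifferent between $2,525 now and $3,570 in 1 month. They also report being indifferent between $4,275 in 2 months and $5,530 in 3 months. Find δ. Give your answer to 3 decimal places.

The second indifference involves only future payoffs, so β cancels: β·δ^2·4275 = β·δ^3·5530, giving δ = 4275/5530 = 0.77306.

δ ≈ 0.773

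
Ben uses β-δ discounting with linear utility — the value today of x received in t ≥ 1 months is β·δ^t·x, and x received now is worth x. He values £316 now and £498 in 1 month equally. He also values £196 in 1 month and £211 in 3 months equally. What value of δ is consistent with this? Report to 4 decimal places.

From the later pair, β·δ^1·196 = β·δ^3·211; dividing through, δ^2 = 196/211 = 0.92891, so δ = 0.96380.

δ ≈ 0.9638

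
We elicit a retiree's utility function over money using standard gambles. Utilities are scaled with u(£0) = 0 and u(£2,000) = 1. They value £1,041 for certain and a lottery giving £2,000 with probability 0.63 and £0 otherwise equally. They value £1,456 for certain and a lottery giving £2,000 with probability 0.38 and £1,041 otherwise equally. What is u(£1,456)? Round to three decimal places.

0.771

The first gamble pins u(£1,041): it must equal 0.63·1 + 0.37·0 = 0.63.
Then u(£1,456) = 0.38·u(£2,000) + 0.62·u(£1,041) = 0.38·1.00 + 0.62·0.63 = 0.7706.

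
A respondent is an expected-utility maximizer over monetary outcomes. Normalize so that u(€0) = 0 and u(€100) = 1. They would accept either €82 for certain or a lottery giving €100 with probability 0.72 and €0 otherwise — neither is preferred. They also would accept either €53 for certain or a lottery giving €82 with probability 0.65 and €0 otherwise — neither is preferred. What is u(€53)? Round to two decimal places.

0.47

First, u(€82) = 0.72·u(€100) + 0.28·u(€0) = 0.72.
Then u(€53) = 0.65·u(€82) + 0.35·u(€0) = 0.65·0.72 + 0.35·0.00 = 0.4680.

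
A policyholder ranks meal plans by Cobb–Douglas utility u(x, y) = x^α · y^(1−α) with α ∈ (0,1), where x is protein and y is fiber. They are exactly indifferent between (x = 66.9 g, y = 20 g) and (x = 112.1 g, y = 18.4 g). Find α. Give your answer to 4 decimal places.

The Cobb–Douglas utilities coincide, so 66.9^α·20^(1−α) = 112.1^α·18.4^(1−α).
Taking logs: α·ln 66.9 + (1−α)·ln 20 = α·ln 112.1 + (1−α)·ln 18.4, i.e. α·-0.5161924 = (1−α)·-0.0833816.
So α/(1−α) = (-0.0833816)/(-0.5161924) = 0.1615320, and α = 0.1615320/1.1615320 ≈ 0.1391.

α ≈ 0.1391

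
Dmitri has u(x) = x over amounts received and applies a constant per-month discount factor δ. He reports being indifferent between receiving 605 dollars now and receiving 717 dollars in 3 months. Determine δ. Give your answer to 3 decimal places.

Equating discounted utilities: u(605) = δ^3·u(717) ⇒ δ^3 = u(605)/u(717).
With u(x) = x: δ^3 = 605/717 = 0.84379.
So δ = 0.84379^(1/3) ≈ 0.945.

δ ≈ 0.945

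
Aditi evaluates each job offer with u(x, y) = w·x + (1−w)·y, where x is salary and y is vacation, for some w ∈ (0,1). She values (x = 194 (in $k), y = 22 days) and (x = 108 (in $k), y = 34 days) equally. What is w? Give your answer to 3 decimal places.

Equating utilities: w·194 + (1−w)·22 = w·108 + (1−w)·34.
w·(194−108) = (1−w)·(34−22), i.e. w·86 = (1−w)·12.
So w/(1−w) = 12/86 = 0.1395, giving w = 12/(86+12) = 0.122.

w = 0.122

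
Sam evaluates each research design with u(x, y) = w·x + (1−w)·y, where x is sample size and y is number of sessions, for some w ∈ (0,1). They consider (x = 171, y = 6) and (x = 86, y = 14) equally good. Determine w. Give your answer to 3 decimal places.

Indifference: w·171 + (1−w)·6 = w·86 + (1−w)·14.
w·(171−86) = (1−w)·(14−6), i.e. w·85 = (1−w)·8.
The marginal rate of substitution is 8/85, so w = 8/(85+8) = 0.086.

w = 0.086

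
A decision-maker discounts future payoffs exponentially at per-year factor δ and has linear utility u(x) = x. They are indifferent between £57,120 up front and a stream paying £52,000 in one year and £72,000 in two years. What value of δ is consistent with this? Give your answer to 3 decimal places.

δ ≈ 0.600

Equating present values: 57120 = 52000δ + 72000δ².
Rearranged: 72000δ² + 52000δ − 57120 = 0.
δ = (−52000 + √(52000² + 4·72000·57120)) / (2·72000) = (−52000 + √19154560000.00) / 144000 ≈ 0.600.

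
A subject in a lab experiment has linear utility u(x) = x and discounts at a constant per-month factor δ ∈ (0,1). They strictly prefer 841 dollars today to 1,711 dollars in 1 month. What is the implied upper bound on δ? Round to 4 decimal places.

δ < 0.4915

Comparing present values: 841 > δ·1711.
So δ < 841/1711 = 0.49153.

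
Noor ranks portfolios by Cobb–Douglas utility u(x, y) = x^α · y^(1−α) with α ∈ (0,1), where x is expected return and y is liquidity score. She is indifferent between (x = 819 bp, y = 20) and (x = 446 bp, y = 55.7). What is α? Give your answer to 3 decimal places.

The Cobb–Douglas utilities coincide, so 819^α·20^(1−α) = 446^α·55.7^(1−α).
Rearrange to (819/446)^α = (55.7/20)^(1−α) and take logs: α·0.607765 = (1−α)·1.024248.
With A = 0.607765 and B = 1.024248: α·A = (1−α)·B, so α = B/(A+B) = 1.024248/1.632013 ≈ 0.628.

α ≈ 0.628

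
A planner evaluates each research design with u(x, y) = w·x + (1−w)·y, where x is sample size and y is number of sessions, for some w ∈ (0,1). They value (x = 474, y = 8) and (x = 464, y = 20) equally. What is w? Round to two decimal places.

u(474,8) = u(464,20) means w·474 + (1−w)·8 = w·464 + (1−w)·20.
Rearranging, 10·w − 12·(1−w) = 0.
Hence w = 12/(10+12) = 12/22 = 0.55.

w = 0.55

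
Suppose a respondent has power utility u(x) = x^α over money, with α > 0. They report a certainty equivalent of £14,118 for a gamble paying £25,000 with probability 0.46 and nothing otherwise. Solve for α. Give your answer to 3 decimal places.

α ≈ 1.359

The lottery's expected utility is 0.46·u(25000) + 0.54·u(0) = 0.46·25000^α (since u(0) = 0 for α > 0).
Indifference: 14118^α = 0.46·25000^α, so (14118/25000)^α = 0.46.
Taking logs: α·ln(14118/25000) = ln(0.46), so α = -0.776529 / -0.571425 ≈ 1.359.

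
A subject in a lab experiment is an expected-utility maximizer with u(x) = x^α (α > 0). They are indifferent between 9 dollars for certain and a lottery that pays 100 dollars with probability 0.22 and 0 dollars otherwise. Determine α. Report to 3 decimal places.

α ≈ 0.629

EU(lottery) = 0.22·100^α + 0.78·0 = 0.22·100^α.
Setting u(9) equal to that: 9^α = 0.22·100^α ⇒ (9/100)^α = 0.22.
Take logs: α = ln 0.22 / ln(9/100) ≈ 0.62880.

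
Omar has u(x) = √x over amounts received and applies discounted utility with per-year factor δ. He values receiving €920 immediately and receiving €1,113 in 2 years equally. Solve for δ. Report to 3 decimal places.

The payoff in 2 years is discounted by δ^2, so u(920) = δ^2·u(1113) and δ^2 = u(920)/u(1113).
With u(x) = √x: δ^2 = √920/√1113 = √(920/1113) = 0.90917.
Hence δ = (0.90917)^(1/2) = 0.95351.

δ ≈ 0.954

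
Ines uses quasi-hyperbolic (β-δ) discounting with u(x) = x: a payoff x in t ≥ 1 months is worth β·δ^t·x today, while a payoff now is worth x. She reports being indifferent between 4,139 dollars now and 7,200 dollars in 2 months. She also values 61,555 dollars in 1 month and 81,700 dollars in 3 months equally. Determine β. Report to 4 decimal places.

β ≈ 0.7630

From the later pair, β·δ^1·61555 = β·δ^3·81700; dividing through, δ^2 = 61555/81700 = 0.75343, so δ = 0.86800.
The first indifference: 4139 = β·δ^2·7200, so β = 4139/(δ^2·7200) = 4139/(0.75343·7200) ≈ 0.7630.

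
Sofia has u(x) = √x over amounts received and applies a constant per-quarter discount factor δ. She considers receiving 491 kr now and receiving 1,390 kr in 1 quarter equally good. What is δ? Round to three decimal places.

The payoff in 1 quarter is discounted by δ, so u(491) = δ·u(1390) and δ = u(491)/u(1390).
With u(x) = √x: δ = √491/√1390 = √(491/1390) = 0.59434.

δ ≈ 0.594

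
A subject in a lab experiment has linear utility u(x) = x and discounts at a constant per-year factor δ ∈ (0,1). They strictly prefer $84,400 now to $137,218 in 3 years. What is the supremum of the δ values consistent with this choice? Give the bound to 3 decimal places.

δ < 0.850

Comparing present values: 84400 > δ^3·137218.
Dividing by 137218: δ^3 < 0.61508. Both sides are positive, so the cube root keeps the direction.
δ < (84400/137218)^(1/3) ≈ 0.850.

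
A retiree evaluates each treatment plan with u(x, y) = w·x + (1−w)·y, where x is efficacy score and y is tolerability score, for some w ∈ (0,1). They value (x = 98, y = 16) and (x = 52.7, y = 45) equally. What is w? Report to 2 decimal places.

Indifference: w·98 + (1−w)·16 = w·52.7 + (1−w)·45.
Collecting terms: w·45.3 = (1−w)·29.
Hence w = 29/(45.3+29) = 29/74.3 = 0.39.

w = 0.39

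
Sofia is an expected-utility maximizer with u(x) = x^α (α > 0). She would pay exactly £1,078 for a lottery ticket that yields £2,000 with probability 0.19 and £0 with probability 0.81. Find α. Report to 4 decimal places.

Since u(0) = 0, the lottery's EU is 0.19·2000^α.
Equating: 1078^α = 0.19·2000^α, i.e. 0.5390^α = 0.19.
Take logs: α = ln 0.19 / ln(1078/2000) ≈ 2.687095.

α ≈ 2.6871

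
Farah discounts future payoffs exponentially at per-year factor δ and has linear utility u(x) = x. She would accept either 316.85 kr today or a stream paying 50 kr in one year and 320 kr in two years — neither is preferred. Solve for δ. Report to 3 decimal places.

δ ≈ 0.920

Equating present values: 316.85 = 50δ + 320δ².
Rearranged: 320δ² + 50δ − 316.85 = 0.
δ = (−50 + √(50² + 4·320·316.85)) / (2·320) = (−50 + √408068.00) / 640 ≈ 0.920.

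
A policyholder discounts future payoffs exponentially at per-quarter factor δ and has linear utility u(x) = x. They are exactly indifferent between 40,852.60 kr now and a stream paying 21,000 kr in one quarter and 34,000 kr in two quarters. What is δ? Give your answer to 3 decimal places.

Equating present values: 40852.60 = 21000δ + 34000δ².
So 34000δ² + 21000δ − 40852.60 = 0.
The positive root is δ = [−21000 + √(21000² + 4·34000·40852.60)] / (2·34000) = (−21000 + 77440.000)/68000 ≈ 0.830.

δ ≈ 0.830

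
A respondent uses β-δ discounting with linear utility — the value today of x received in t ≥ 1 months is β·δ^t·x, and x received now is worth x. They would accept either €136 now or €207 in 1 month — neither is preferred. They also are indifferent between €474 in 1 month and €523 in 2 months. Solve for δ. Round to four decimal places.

δ ≈ 0.9063

The second indifference involves only future payoffs, so β cancels: β·δ^1·474 = β·δ^2·523, giving δ = 474/523 = 0.90631.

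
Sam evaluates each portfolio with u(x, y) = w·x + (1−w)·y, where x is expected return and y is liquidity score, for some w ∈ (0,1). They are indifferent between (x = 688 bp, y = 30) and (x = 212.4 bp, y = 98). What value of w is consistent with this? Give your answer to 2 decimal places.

w = 0.13

Indifference: w·688 + (1−w)·30 = w·212.4 + (1−w)·98.
Collecting terms: w·475.6 = (1−w)·68.
The marginal rate of substitution is 68/475.6, so w = 68/(475.6+68) = 0.13.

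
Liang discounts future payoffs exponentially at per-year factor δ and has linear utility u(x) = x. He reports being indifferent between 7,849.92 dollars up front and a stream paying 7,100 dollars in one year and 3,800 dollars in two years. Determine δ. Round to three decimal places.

The stream is worth 7100δ + 3800δ² today, so 7100δ + 3800δ² = 7849.92.
That is, 3800δ² + 7100δ − 7849.92 = 0, a quadratic in δ.
By the quadratic formula (taking the positive root), δ = (−7100 + √169728784.00) / 7600 ≈ 0.780.

δ ≈ 0.780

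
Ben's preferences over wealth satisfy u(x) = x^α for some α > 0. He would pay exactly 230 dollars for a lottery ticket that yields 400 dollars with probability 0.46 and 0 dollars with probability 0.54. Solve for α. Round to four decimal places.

α ≈ 1.4032

The lottery's expected utility is 0.46·u(400) + 0.54·u(0) = 0.46·400^α (since u(0) = 0 for α > 0).
Indifference: 230^α = 0.46·400^α, so (230/400)^α = 0.46.
α = ln(0.46) / ln(230/400) = -0.7765288/-0.5533852 ≈ 1.4032.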